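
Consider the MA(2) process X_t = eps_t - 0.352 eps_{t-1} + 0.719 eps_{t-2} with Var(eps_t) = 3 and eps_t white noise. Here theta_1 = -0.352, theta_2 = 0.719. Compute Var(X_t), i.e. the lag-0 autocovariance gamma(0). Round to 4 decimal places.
\gamma(0) = 4.9226

For an MA(q) process X_t = eps_t + sum_i theta_i eps_{t-i} with
Var(eps_t) = sigma^2, the variance is
  gamma(0) = sigma^2 * (1 + sum_i theta_i^2).
  sum_i theta_i^2 = (-0.352)^2 + (0.719)^2 = 0.123904 + 0.516961 = 0.640865.
  gamma(0) = 3 * (1 + 0.640865) = 3 * 1.640865 = 4.922595, which rounds to 4.9226.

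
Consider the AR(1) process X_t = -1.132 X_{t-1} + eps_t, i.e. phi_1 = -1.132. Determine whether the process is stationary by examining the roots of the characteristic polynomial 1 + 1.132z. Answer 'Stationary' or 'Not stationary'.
\text{Not stationary}

The AR(p) characteristic polynomial is P(z) = 1 + 1.132z.
Stationarity requires all roots to lie outside the unit circle, i.e. |z| > 1 for every root.
This is linear in z: 1 + (1.132) z = 0  =>  z = -1/(1.132) = -0.883392,  |z| = 0.883392.
Moduli of all roots: 0.8834.
All moduli strictly greater than 1? No.
Verdict: Not stationary.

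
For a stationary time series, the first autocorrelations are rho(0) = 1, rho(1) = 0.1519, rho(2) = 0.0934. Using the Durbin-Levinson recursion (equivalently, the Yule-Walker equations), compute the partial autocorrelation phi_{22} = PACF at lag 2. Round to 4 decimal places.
\phi_{22} = 0.0720

The PACF at lag k is phi_{kk}, the last component of the solution
to the Yule-Walker system G_k phi = r_k where
  (G_k)_{ij} = rho(|i - j|), (r_k)_i = rho(i), i,j = 1..k.
Equivalently, Durbin-Levinson gives phi_{kk} iteratively:
  phi_{11} = rho(1)
  phi_{kk} = [rho(k) - sum_{j=1..k-1} phi_{k-1,j} rho(k-j)]
            / [1 - sum_{j=1..k-1} phi_{k-1,j} rho(j)],
  phi_{k,j} = phi_{k-1,j} - phi_{kk} phi_{k-1,k-j},  j = 1..k-1.
Step k = 1:
  phi_11 = rho(1) = 0.1519.
Step k = 2:
  phi_22 = [rho(2) - phi_11 rho(1)] / [1 - phi_11 rho(1)] = [0.0934 - (0.1519)(0.1519)] / [1 - (0.1519)(0.1519)]
         = 0.07032639 / 0.97692639 = 0.072.
Therefore phi_{22} = 0.0720.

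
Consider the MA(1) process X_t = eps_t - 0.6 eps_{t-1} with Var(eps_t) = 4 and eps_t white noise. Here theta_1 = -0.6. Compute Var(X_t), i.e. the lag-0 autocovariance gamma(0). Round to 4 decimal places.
\gamma(0) = 5.4400

For an MA(q) process X_t = eps_t + sum_i theta_i eps_{t-i} with
Var(eps_t) = sigma^2, the variance is
  gamma(0) = sigma^2 * (1 + sum_i theta_i^2).
  sum_i theta_i^2 = (-0.6)^2 = 0.36.
  gamma(0) = 4 * (1 + 0.36) = 4 * 1.36 = 5.44, which rounds to 5.4400.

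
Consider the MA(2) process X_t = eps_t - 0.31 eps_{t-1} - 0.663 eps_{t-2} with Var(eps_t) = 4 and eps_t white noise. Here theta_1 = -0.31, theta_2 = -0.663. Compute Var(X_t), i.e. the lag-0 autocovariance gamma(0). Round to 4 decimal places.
\gamma(0) = 6.1427

For an MA(q) process X_t = eps_t + sum_i theta_i eps_{t-i} with
Var(eps_t) = sigma^2, the variance is
  gamma(0) = sigma^2 * (1 + sum_i theta_i^2).
  sum_i theta_i^2 = (-0.31)^2 + (-0.663)^2 = 0.0961 + 0.439569 = 0.535669.
  gamma(0) = 4 * (1 + 0.535669) = 4 * 1.535669 = 6.142676, which rounds to 6.1427.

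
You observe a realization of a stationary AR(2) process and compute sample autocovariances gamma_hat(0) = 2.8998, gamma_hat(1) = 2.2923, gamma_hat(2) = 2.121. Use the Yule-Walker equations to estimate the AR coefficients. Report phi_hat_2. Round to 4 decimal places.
\hat\phi_{2} = 0.2840

The Yule-Walker equations for an AR(p) process read, in matrix form,
  Gamma_p phi = r_p,   with   (Gamma_p)_{ij} = gamma(|i - j|),
                       (r_p)_i = gamma(i),   i,j = 1..p.
Substitute the sample gammas (Toeplitz matrix and right-hand side of size 2):
  Gamma_p = [[2.8998, 2.2923], [2.2923, 2.8998]]
  r_p     = [2.2923, 2.121]
Written out:
  2.8998 phi_1 + 2.2923 phi_2 = 2.2923
  2.2923 phi_1 + 2.8998 phi_2 = 2.121
Solve by Cramer's rule:
  det = gamma(0)^2 - gamma(1)^2 = (2.8998)^2 - (2.2923)^2 = 8.40884004 - 5.25463929 = 3.15420075
  phi_hat_1 = [gamma(1) gamma(0) - gamma(1) gamma(2)] / det = [(2.2923)(2.8998) - (2.2923)(2.121)] / 3.15420075 = 1.78524324 / 3.15420075 = 0.566
  phi_hat_2 = [gamma(0) gamma(2) - gamma(1)^2] / det = [(2.8998)(2.121) - (2.2923)^2] / 3.15420075 = 0.89583651 / 3.15420075 = 0.284
So phi_hat = [0.5660, 0.2840].
Therefore phi_hat_2 = 0.2840.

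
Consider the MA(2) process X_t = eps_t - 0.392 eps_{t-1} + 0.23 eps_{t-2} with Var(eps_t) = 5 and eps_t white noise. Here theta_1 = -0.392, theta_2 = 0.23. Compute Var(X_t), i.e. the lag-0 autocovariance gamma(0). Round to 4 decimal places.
\gamma(0) = 6.0328

For an MA(q) process X_t = eps_t + sum_i theta_i eps_{t-i} with
Var(eps_t) = sigma^2, the variance is
  gamma(0) = sigma^2 * (1 + sum_i theta_i^2).
  sum_i theta_i^2 = (-0.392)^2 + (0.23)^2 = 0.153664 + 0.0529 = 0.206564.
  gamma(0) = 5 * (1 + 0.206564) = 5 * 1.206564 = 6.03282, which rounds to 6.0328.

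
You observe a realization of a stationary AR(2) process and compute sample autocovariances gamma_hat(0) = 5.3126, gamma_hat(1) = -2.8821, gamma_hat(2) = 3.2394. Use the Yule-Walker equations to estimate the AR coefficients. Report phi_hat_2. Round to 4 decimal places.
\hat\phi_{2} = 0.4470

The Yule-Walker equations for an AR(p) process read, in matrix form,
  Gamma_p phi = r_p,   with   (Gamma_p)_{ij} = gamma(|i - j|),
                       (r_p)_i = gamma(i),   i,j = 1..p.
Substitute the sample gammas (Toeplitz matrix and right-hand side of size 2):
  Gamma_p = [[5.3126, -2.8821], [-2.8821, 5.3126]]
  r_p     = [-2.8821, 3.2394]
Written out:
  5.3126 phi_1 - 2.8821 phi_2 = -2.8821
  -2.8821 phi_1 + 5.3126 phi_2 = 3.2394
Solve by Cramer's rule:
  det = gamma(0)^2 - gamma(1)^2 = (5.3126)^2 - (-2.8821)^2 = 28.22371876 - 8.30650041 = 19.91721835
  phi_hat_1 = [gamma(1) gamma(0) - gamma(1) gamma(2)] / det = [(-2.8821)(5.3126) - (-2.8821)(3.2394)] / 19.91721835 = -5.97516972 / 19.91721835 = -0.3
  phi_hat_2 = [gamma(0) gamma(2) - gamma(1)^2] / det = [(5.3126)(3.2394) - (-2.8821)^2] / 19.91721835 = 8.90313603 / 19.91721835 = 0.447
So phi_hat = [-0.3000, 0.4470].
Therefore phi_hat_2 = 0.4470.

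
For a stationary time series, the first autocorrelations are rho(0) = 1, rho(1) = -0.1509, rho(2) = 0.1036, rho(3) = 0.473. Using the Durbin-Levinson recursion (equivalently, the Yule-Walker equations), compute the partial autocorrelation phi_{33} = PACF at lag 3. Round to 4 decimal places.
\phi_{33} = 0.5150

The PACF at lag k is phi_{kk}, the last component of the solution
to the Yule-Walker system G_k phi = r_k where
  (G_k)_{ij} = rho(|i - j|), (r_k)_i = rho(i), i,j = 1..k.
Equivalently, Durbin-Levinson gives phi_{kk} iteratively:
  phi_{11} = rho(1)
  phi_{kk} = [rho(k) - sum_{j=1..k-1} phi_{k-1,j} rho(k-j)]
            / [1 - sum_{j=1..k-1} phi_{k-1,j} rho(j)],
  phi_{k,j} = phi_{k-1,j} - phi_{kk} phi_{k-1,k-j},  j = 1..k-1.
Step k = 1:
  phi_11 = rho(1) = -0.1509.
Step k = 2:
  phi_22 = [rho(2) - phi_11 rho(1)] / [1 - phi_11 rho(1)] = [0.1036 - (-0.1509)(-0.1509)] / [1 - (-0.1509)(-0.1509)]
         = 0.08082919 / 0.97722919 = 0.082713.
  Update: phi_21 = phi_11 - phi_22 phi_11 = -0.1509 - (0.082713)(-0.1509) = -0.138419.
Step k = 3:
  phi_33 = [rho(3) - phi_21 rho(2) - phi_22 rho(1)] / [1 - phi_21 rho(1) - phi_22 rho(2)]
    numerator   = 0.473 - (-0.138419)(0.1036) - (0.082713)(-0.1509) = 0.49982151
    denominator = 1 - (-0.138419)(-0.1509) - (0.082713)(0.1036) = 0.9705436
  phi_33 = 0.49982151 / 0.9705436 = 0.515.
Therefore phi_{33} = 0.5150.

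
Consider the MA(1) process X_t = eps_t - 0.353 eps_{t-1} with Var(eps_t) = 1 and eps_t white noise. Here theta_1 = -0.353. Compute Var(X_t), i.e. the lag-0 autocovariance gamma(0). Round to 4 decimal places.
\gamma(0) = 1.1246

For an MA(q) process X_t = eps_t + sum_i theta_i eps_{t-i} with
Var(eps_t) = sigma^2, the variance is
  gamma(0) = sigma^2 * (1 + sum_i theta_i^2).
  sum_i theta_i^2 = (-0.353)^2 = 0.124609.
  gamma(0) = 1 * (1 + 0.124609) = 1 * 1.124609 = 1.124609, which rounds to 1.1246.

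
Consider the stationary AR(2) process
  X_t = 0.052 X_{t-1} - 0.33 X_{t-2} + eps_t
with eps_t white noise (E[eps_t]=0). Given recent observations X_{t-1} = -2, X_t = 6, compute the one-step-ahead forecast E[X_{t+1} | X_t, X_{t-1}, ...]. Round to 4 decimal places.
E[X_{t+1} \mid \mathcal F_t] = 0.9720

For an AR(p) model X_t = c + sum_i phi_i X_{t-i} + eps_t, the
one-step-ahead conditional mean is
  E[X_{t+1} | X_t, ...] = c + sum_i phi_i X_{t+1-i}.
Substitute known values:
  E[X_{t+1} | ...] = (0.052) * (6) + (-0.33) * (-2)
                   = 0.9720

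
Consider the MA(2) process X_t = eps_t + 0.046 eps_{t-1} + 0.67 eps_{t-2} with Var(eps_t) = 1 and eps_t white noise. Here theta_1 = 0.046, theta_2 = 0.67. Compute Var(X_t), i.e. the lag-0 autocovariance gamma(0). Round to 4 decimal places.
\gamma(0) = 1.4510

For an MA(q) process X_t = eps_t + sum_i theta_i eps_{t-i} with
Var(eps_t) = sigma^2, the variance is
  gamma(0) = sigma^2 * (1 + sum_i theta_i^2).
  sum_i theta_i^2 = (0.046)^2 + (0.67)^2 = 0.002116 + 0.4489 = 0.451016.
  gamma(0) = 1 * (1 + 0.451016) = 1 * 1.451016 = 1.451016, which rounds to 1.4510.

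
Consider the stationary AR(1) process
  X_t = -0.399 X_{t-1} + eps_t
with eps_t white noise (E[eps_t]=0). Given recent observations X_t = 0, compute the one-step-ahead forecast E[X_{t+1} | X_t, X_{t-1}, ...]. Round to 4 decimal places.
E[X_{t+1} \mid \mathcal F_t] = 0.0000

For an AR(p) model X_t = c + sum_i phi_i X_{t-i} + eps_t, the
one-step-ahead conditional mean is
  E[X_{t+1} | X_t, ...] = c + sum_i phi_i X_{t+1-i}.
Substitute known values:
  E[X_{t+1} | ...] = (-0.399) * (0)
                   = 0.0000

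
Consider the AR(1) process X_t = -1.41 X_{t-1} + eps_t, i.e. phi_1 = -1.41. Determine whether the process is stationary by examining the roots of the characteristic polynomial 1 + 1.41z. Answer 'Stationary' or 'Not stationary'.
\text{Not stationary}

The AR(p) characteristic polynomial is P(z) = 1 + 1.41z.
Stationarity requires all roots to lie outside the unit circle, i.e. |z| > 1 for every root.
This is linear in z: 1 + (1.41) z = 0  =>  z = -1/(1.41) = -0.70922,  |z| = 0.70922.
Moduli of all roots: 0.7092.
All moduli strictly greater than 1? No.
Verdict: Not stationary.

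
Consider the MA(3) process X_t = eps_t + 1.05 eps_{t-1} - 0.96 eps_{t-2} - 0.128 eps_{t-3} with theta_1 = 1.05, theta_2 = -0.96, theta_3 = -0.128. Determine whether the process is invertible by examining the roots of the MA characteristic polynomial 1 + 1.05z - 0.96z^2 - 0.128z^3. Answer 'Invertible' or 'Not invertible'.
\text{Not invertible}

The MA(q) characteristic polynomial is P(z) = 1 + 1.05z - 0.96z^2 - 0.128z^3.
Invertibility requires all roots to lie outside the unit circle, i.e. |z| > 1 for every root.
Degree 3: look for a simple real root z0 first, then factor out (1 - z/z0) and solve the remaining quadratic.
Testing z0 = -0.625: P(-0.625) = 1 + (1.05)(-0.625) + (-0.96)(-0.625)^2 + (-0.128)(-0.625)^3
  = 1 + (-0.65625) + (-0.375) + (0.03125) = 0.  So z_0 = -0.625 is a root, |z_0| = 0.625.
Divide out the factor (1 + 1.6 z) = (1 - z/z0) (since 1/z0 = -1.6):
  P(z) = (1 + 1.6 z)(1 + (-0.55) z + (-0.08) z^2)
  [check: z-coef -0.55 - (-1.6) = 1.05; z^2-coef -0.08 - (-1.6)(-0.55) = -0.96; z^3-coef -(-1.6)(-0.08) = -0.128.]
Remaining roots from the quadratic factor 1 + (-0.55) z + (-0.08) z^2:
  Set 1 + (-0.55) z + (-0.08) z^2 = 0, i.e. a z^2 + b z + c = 0 with a = -0.08, b = -0.55, c = 1.
  Discriminant D = b^2 - 4ac = (-0.55)^2 - 4*(-0.08)*1 = 0.3025 - (-0.32) = 0.6225.
  D >= 0, so the roots are real: z = (-b +/- sqrt(D)) / (2a) = (0.55 +/- 0.788987) / (-0.16).
    z_1 = (0.55 + 0.788987) / (-0.16) = -8.3687,   |z_1| = 8.3687.
    z_2 = (0.55 - 0.788987) / (-0.16) = 1.4937,   |z_2| = 1.4937.
Moduli of all roots: 0.6250, 8.3687, 1.4937.
All moduli strictly greater than 1? No.
Verdict: Not invertible.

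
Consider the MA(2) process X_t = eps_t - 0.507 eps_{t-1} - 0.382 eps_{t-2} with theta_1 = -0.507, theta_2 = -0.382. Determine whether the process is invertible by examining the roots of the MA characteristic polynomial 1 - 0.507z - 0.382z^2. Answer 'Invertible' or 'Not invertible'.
\text{Invertible}

The MA(q) characteristic polynomial is P(z) = 1 - 0.507z - 0.382z^2.
Invertibility requires all roots to lie outside the unit circle, i.e. |z| > 1 for every root.
Set 1 + (-0.507) z + (-0.382) z^2 = 0, i.e. a z^2 + b z + c = 0 with a = -0.382, b = -0.507, c = 1.
Discriminant D = b^2 - 4ac = (-0.507)^2 - 4*(-0.382)*1 = 0.257049 - (-1.528) = 1.785049.
D >= 0, so the roots are real: z = (-b +/- sqrt(D)) / (2a) = (0.507 +/- 1.336057) / (-0.764).
  z_1 = (0.507 + 1.336057) / (-0.764) = -2.4124,   |z_1| = 2.4124.
  z_2 = (0.507 - 1.336057) / (-0.764) = 1.0852,   |z_2| = 1.0852.
Moduli of all roots: 2.4124, 1.0852.
All moduli strictly greater than 1? Yes.
Verdict: Invertible.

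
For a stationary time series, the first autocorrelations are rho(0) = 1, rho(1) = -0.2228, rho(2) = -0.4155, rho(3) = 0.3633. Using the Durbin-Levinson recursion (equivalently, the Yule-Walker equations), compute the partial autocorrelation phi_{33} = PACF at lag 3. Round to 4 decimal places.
\phi_{33} = 0.1610

The PACF at lag k is phi_{kk}, the last component of the solution
to the Yule-Walker system G_k phi = r_k where
  (G_k)_{ij} = rho(|i - j|), (r_k)_i = rho(i), i,j = 1..k.
Equivalently, Durbin-Levinson gives phi_{kk} iteratively:
  phi_{11} = rho(1)
  phi_{kk} = [rho(k) - sum_{j=1..k-1} phi_{k-1,j} rho(k-j)]
            / [1 - sum_{j=1..k-1} phi_{k-1,j} rho(j)],
  phi_{k,j} = phi_{k-1,j} - phi_{kk} phi_{k-1,k-j},  j = 1..k-1.
Step k = 1:
  phi_11 = rho(1) = -0.2228.
Step k = 2:
  phi_22 = [rho(2) - phi_11 rho(1)] / [1 - phi_11 rho(1)] = [-0.4155 - (-0.2228)(-0.2228)] / [1 - (-0.2228)(-0.2228)]
         = -0.46513984 / 0.95036016 = -0.489435.
  Update: phi_21 = phi_11 - phi_22 phi_11 = -0.2228 - (-0.489435)(-0.2228) = -0.331846.
Step k = 3:
  phi_33 = [rho(3) - phi_21 rho(2) - phi_22 rho(1)] / [1 - phi_21 rho(1) - phi_22 rho(2)]
    numerator   = 0.3633 - (-0.331846)(-0.4155) - (-0.489435)(-0.2228) = 0.11637172
    denominator = 1 - (-0.331846)(-0.2228) - (-0.489435)(-0.4155) = 0.72270429
  phi_33 = 0.11637172 / 0.72270429 = 0.161.
Therefore phi_{33} = 0.1610.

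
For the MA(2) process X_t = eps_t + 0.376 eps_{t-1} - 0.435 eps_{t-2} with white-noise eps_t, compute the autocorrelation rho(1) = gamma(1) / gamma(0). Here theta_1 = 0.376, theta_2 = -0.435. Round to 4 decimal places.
\rho(1) = 0.1597

For an MA(q) process with theta_0 = 1, the autocovariance is
  gamma(k) = sigma^2 * sum_{i=0..q-k} theta_i * theta_{i+k},
and rho(k) = gamma(k) / gamma(0). Sigma^2 cancels.
  numerator   = (1)*(0.376) + (0.376)*(-0.435) = 0.21244.
  denominator = (1)^2 + (0.376)^2 + (-0.435)^2 = 1.330601.
  rho(1) = 0.21244 / 1.330601 = 0.1597.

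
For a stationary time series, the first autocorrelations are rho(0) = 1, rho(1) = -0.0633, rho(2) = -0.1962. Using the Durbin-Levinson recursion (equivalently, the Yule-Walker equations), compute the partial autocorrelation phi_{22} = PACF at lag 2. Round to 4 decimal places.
\phi_{22} = -0.2010

The PACF at lag k is phi_{kk}, the last component of the solution
to the Yule-Walker system G_k phi = r_k where
  (G_k)_{ij} = rho(|i - j|), (r_k)_i = rho(i), i,j = 1..k.
Equivalently, Durbin-Levinson gives phi_{kk} iteratively:
  phi_{11} = rho(1)
  phi_{kk} = [rho(k) - sum_{j=1..k-1} phi_{k-1,j} rho(k-j)]
            / [1 - sum_{j=1..k-1} phi_{k-1,j} rho(j)],
  phi_{k,j} = phi_{k-1,j} - phi_{kk} phi_{k-1,k-j},  j = 1..k-1.
Step k = 1:
  phi_11 = rho(1) = -0.0633.
Step k = 2:
  phi_22 = [rho(2) - phi_11 rho(1)] / [1 - phi_11 rho(1)] = [-0.1962 - (-0.0633)(-0.0633)] / [1 - (-0.0633)(-0.0633)]
         = -0.20020689 / 0.99599311 = -0.201.
Therefore phi_{22} = -0.2010.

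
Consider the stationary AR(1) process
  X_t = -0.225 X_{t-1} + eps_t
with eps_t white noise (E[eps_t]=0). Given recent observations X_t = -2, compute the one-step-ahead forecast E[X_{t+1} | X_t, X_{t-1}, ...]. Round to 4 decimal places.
E[X_{t+1} \mid \mathcal F_t] = 0.4500

For an AR(p) model X_t = c + sum_i phi_i X_{t-i} + eps_t, the
one-step-ahead conditional mean is
  E[X_{t+1} | X_t, ...] = c + sum_i phi_i X_{t+1-i}.
Substitute known values:
  E[X_{t+1} | ...] = (-0.225) * (-2)
                   = 0.4500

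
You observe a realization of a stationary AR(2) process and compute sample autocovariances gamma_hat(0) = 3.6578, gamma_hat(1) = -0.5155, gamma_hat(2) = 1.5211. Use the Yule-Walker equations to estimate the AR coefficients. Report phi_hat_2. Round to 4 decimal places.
\hat\phi_{2} = 0.4040

The Yule-Walker equations for an AR(p) process read, in matrix form,
  Gamma_p phi = r_p,   with   (Gamma_p)_{ij} = gamma(|i - j|),
                       (r_p)_i = gamma(i),   i,j = 1..p.
Substitute the sample gammas (Toeplitz matrix and right-hand side of size 2):
  Gamma_p = [[3.6578, -0.5155], [-0.5155, 3.6578]]
  r_p     = [-0.5155, 1.5211]
Written out:
  3.6578 phi_1 - 0.5155 phi_2 = -0.5155
  -0.5155 phi_1 + 3.6578 phi_2 = 1.5211
Solve by Cramer's rule:
  det = gamma(0)^2 - gamma(1)^2 = (3.6578)^2 - (-0.5155)^2 = 13.37950084 - 0.26574025 = 13.11376059
  phi_hat_1 = [gamma(1) gamma(0) - gamma(1) gamma(2)] / det = [(-0.5155)(3.6578) - (-0.5155)(1.5211)] / 13.11376059 = -1.10146885 / 13.11376059 = -0.084
  phi_hat_2 = [gamma(0) gamma(2) - gamma(1)^2] / det = [(3.6578)(1.5211) - (-0.5155)^2] / 13.11376059 = 5.29813933 / 13.11376059 = 0.404
So phi_hat = [-0.0840, 0.4040].
Therefore phi_hat_2 = 0.4040.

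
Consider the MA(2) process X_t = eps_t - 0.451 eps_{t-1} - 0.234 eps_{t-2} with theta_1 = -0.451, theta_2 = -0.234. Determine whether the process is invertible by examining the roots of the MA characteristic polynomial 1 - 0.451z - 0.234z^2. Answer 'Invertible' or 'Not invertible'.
\text{Invertible}

The MA(q) characteristic polynomial is P(z) = 1 - 0.451z - 0.234z^2.
Invertibility requires all roots to lie outside the unit circle, i.e. |z| > 1 for every root.
Set 1 + (-0.451) z + (-0.234) z^2 = 0, i.e. a z^2 + b z + c = 0 with a = -0.234, b = -0.451, c = 1.
Discriminant D = b^2 - 4ac = (-0.451)^2 - 4*(-0.234)*1 = 0.203401 - (-0.936) = 1.139401.
D >= 0, so the roots are real: z = (-b +/- sqrt(D)) / (2a) = (0.451 +/- 1.067427) / (-0.468).
  z_1 = (0.451 + 1.067427) / (-0.468) = -3.2445,   |z_1| = 3.2445.
  z_2 = (0.451 - 1.067427) / (-0.468) = 1.3172,   |z_2| = 1.3172.
Moduli of all roots: 3.2445, 1.3172.
All moduli strictly greater than 1? Yes.
Verdict: Invertible.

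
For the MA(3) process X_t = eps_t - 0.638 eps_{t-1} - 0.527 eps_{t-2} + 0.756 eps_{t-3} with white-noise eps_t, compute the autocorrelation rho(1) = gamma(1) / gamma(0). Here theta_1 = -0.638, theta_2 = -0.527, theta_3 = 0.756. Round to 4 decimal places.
\rho(1) = -0.3103

For an MA(q) process with theta_0 = 1, the autocovariance is
  gamma(k) = sigma^2 * sum_{i=0..q-k} theta_i * theta_{i+k},
and rho(k) = gamma(k) / gamma(0). Sigma^2 cancels.
  numerator   = (1)*(-0.638) + (-0.638)*(-0.527) + (-0.527)*(0.756) = -0.700186.
  denominator = (1)^2 + (-0.638)^2 + (-0.527)^2 + (0.756)^2 = 2.256309.
  rho(1) = -0.700186 / 2.256309 = -0.3103.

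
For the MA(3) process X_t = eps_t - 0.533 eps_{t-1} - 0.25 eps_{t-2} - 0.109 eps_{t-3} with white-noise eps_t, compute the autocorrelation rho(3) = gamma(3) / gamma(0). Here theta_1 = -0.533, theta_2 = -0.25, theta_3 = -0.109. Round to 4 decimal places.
\rho(3) = -0.0802

For an MA(q) process with theta_0 = 1, the autocovariance is
  gamma(k) = sigma^2 * sum_{i=0..q-k} theta_i * theta_{i+k},
and rho(k) = gamma(k) / gamma(0). Sigma^2 cancels.
  numerator   = (1)*(-0.109) = -0.109.
  denominator = (1)^2 + (-0.533)^2 + (-0.25)^2 + (-0.109)^2 = 1.35847.
  rho(3) = -0.109 / 1.35847 = -0.0802.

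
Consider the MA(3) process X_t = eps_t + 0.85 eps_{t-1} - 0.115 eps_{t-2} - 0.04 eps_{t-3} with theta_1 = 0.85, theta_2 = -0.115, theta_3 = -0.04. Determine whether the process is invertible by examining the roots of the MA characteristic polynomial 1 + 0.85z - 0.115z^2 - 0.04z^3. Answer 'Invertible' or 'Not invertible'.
\text{Invertible}

The MA(q) characteristic polynomial is P(z) = 1 + 0.85z - 0.115z^2 - 0.04z^3.
Invertibility requires all roots to lie outside the unit circle, i.e. |z| > 1 for every root.
Degree 3: look for a simple real root z0 first, then factor out (1 - z/z0) and solve the remaining quadratic.
Testing z0 = 4: P(4) = 1 + (0.85)(4) + (-0.115)(4)^2 + (-0.04)(4)^3
  = 1 + (3.4) + (-1.84) + (-2.56) = 0.  So z_0 = 4 is a root, |z_0| = 4.
Divide out the factor (1 - 0.25 z) = (1 - z/z0) (since 1/z0 = 0.25):
  P(z) = (1 - 0.25 z)(1 + (1.1) z + (0.16) z^2)
  [check: z-coef 1.1 - (0.25) = 0.85; z^2-coef 0.16 - (0.25)(1.1) = -0.115; z^3-coef -(0.25)(0.16) = -0.04.]
Remaining roots from the quadratic factor 1 + (1.1) z + (0.16) z^2:
  Set 1 + (1.1) z + (0.16) z^2 = 0, i.e. a z^2 + b z + c = 0 with a = 0.16, b = 1.1, c = 1.
  Discriminant D = b^2 - 4ac = (1.1)^2 - 4*(0.16)*1 = 1.21 - (0.64) = 0.57.
  D >= 0, so the roots are real: z = (-b +/- sqrt(D)) / (2a) = (-1.1 +/- 0.754983) / (0.32).
    z_1 = (-1.1 + 0.754983) / (0.32) = -1.0782,   |z_1| = 1.0782.
    z_2 = (-1.1 - 0.754983) / (0.32) = -5.7968,   |z_2| = 5.7968.
Moduli of all roots: 4.0000, 1.0782, 5.7968.
All moduli strictly greater than 1? Yes.
Verdict: Invertible.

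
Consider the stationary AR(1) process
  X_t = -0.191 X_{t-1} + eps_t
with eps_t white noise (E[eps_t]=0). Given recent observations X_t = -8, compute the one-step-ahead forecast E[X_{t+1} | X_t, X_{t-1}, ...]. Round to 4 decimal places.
E[X_{t+1} \mid \mathcal F_t] = 1.5280

For an AR(p) model X_t = c + sum_i phi_i X_{t-i} + eps_t, the
one-step-ahead conditional mean is
  E[X_{t+1} | X_t, ...] = c + sum_i phi_i X_{t+1-i}.
Substitute known values:
  E[X_{t+1} | ...] = (-0.191) * (-8)
                   = 1.5280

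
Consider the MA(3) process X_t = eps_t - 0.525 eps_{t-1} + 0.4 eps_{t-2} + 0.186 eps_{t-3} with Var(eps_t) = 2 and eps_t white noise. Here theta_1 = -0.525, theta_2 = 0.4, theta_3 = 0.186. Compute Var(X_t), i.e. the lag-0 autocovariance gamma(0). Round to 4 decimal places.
\gamma(0) = 2.9404

For an MA(q) process X_t = eps_t + sum_i theta_i eps_{t-i} with
Var(eps_t) = sigma^2, the variance is
  gamma(0) = sigma^2 * (1 + sum_i theta_i^2).
  sum_i theta_i^2 = (-0.525)^2 + (0.4)^2 + (0.186)^2 = 0.275625 + 0.16 + 0.034596 = 0.470221.
  gamma(0) = 2 * (1 + 0.470221) = 2 * 1.470221 = 2.940442, which rounds to 2.9404.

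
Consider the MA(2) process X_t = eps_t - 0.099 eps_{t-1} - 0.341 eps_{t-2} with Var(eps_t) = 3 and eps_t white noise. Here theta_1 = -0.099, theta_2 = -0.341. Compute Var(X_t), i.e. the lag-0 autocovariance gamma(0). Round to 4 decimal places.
\gamma(0) = 3.3782

For an MA(q) process X_t = eps_t + sum_i theta_i eps_{t-i} with
Var(eps_t) = sigma^2, the variance is
  gamma(0) = sigma^2 * (1 + sum_i theta_i^2).
  sum_i theta_i^2 = (-0.099)^2 + (-0.341)^2 = 0.009801 + 0.116281 = 0.126082.
  gamma(0) = 3 * (1 + 0.126082) = 3 * 1.126082 = 3.378246, which rounds to 3.3782.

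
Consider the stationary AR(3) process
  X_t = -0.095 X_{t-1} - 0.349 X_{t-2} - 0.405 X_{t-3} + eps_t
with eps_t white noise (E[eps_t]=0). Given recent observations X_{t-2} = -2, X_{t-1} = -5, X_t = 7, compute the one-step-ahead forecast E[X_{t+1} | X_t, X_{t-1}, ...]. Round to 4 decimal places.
E[X_{t+1} \mid \mathcal F_t] = 1.8900

For an AR(p) model X_t = c + sum_i phi_i X_{t-i} + eps_t, the
one-step-ahead conditional mean is
  E[X_{t+1} | X_t, ...] = c + sum_i phi_i X_{t+1-i}.
Substitute known values:
  E[X_{t+1} | ...] = (-0.095) * (7) + (-0.349) * (-5) + (-0.405) * (-2)
                   = 1.8900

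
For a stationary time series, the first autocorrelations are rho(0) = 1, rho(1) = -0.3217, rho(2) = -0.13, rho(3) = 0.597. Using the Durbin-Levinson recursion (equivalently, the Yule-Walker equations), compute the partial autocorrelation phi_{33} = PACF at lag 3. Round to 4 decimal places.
\phi_{33} = 0.5510

The PACF at lag k is phi_{kk}, the last component of the solution
to the Yule-Walker system G_k phi = r_k where
  (G_k)_{ij} = rho(|i - j|), (r_k)_i = rho(i), i,j = 1..k.
Equivalently, Durbin-Levinson gives phi_{kk} iteratively:
  phi_{11} = rho(1)
  phi_{kk} = [rho(k) - sum_{j=1..k-1} phi_{k-1,j} rho(k-j)]
            / [1 - sum_{j=1..k-1} phi_{k-1,j} rho(j)],
  phi_{k,j} = phi_{k-1,j} - phi_{kk} phi_{k-1,k-j},  j = 1..k-1.
Step k = 1:
  phi_11 = rho(1) = -0.3217.
Step k = 2:
  phi_22 = [rho(2) - phi_11 rho(1)] / [1 - phi_11 rho(1)] = [-0.13 - (-0.3217)(-0.3217)] / [1 - (-0.3217)(-0.3217)]
         = -0.23349089 / 0.89650911 = -0.260445.
  Update: phi_21 = phi_11 - phi_22 phi_11 = -0.3217 - (-0.260445)(-0.3217) = -0.405485.
Step k = 3:
  phi_33 = [rho(3) - phi_21 rho(2) - phi_22 rho(1)] / [1 - phi_21 rho(1) - phi_22 rho(2)]
    numerator   = 0.597 - (-0.405485)(-0.13) - (-0.260445)(-0.3217) = 0.46050195
    denominator = 1 - (-0.405485)(-0.3217) - (-0.260445)(-0.13) = 0.83569769
  phi_33 = 0.46050195 / 0.83569769 = 0.551.
Therefore phi_{33} = 0.5510.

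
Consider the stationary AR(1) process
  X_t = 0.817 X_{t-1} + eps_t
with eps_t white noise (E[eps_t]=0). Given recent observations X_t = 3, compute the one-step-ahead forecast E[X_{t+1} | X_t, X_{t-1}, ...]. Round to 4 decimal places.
E[X_{t+1} \mid \mathcal F_t] = 2.4510

For an AR(p) model X_t = c + sum_i phi_i X_{t-i} + eps_t, the
one-step-ahead conditional mean is
  E[X_{t+1} | X_t, ...] = c + sum_i phi_i X_{t+1-i}.
Substitute known values:
  E[X_{t+1} | ...] = (0.817) * (3)
                   = 2.4510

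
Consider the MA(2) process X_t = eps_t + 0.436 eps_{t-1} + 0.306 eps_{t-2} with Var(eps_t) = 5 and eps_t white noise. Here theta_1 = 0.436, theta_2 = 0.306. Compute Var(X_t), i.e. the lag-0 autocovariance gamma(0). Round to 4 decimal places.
\gamma(0) = 6.4187

For an MA(q) process X_t = eps_t + sum_i theta_i eps_{t-i} with
Var(eps_t) = sigma^2, the variance is
  gamma(0) = sigma^2 * (1 + sum_i theta_i^2).
  sum_i theta_i^2 = (0.436)^2 + (0.306)^2 = 0.190096 + 0.093636 = 0.283732.
  gamma(0) = 5 * (1 + 0.283732) = 5 * 1.283732 = 6.41866, which rounds to 6.4187.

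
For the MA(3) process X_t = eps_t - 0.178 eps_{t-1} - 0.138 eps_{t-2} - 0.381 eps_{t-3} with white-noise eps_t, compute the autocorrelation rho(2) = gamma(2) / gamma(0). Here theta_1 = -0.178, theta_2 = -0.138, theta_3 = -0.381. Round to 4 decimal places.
\rho(2) = -0.0587

For an MA(q) process with theta_0 = 1, the autocovariance is
  gamma(k) = sigma^2 * sum_{i=0..q-k} theta_i * theta_{i+k},
and rho(k) = gamma(k) / gamma(0). Sigma^2 cancels.
  numerator   = (1)*(-0.138) + (-0.178)*(-0.381) = -0.070182.
  denominator = (1)^2 + (-0.178)^2 + (-0.138)^2 + (-0.381)^2 = 1.195889.
  rho(2) = -0.070182 / 1.195889 = -0.0587.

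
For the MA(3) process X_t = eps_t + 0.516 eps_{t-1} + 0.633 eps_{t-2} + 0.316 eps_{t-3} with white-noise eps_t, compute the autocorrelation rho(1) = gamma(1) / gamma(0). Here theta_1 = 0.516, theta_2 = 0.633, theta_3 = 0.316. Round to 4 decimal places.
\rho(1) = 0.5901

For an MA(q) process with theta_0 = 1, the autocovariance is
  gamma(k) = sigma^2 * sum_{i=0..q-k} theta_i * theta_{i+k},
and rho(k) = gamma(k) / gamma(0). Sigma^2 cancels.
  numerator   = (1)*(0.516) + (0.516)*(0.633) + (0.633)*(0.316) = 1.042656.
  denominator = (1)^2 + (0.516)^2 + (0.633)^2 + (0.316)^2 = 1.766801.
  rho(1) = 1.042656 / 1.766801 = 0.5901.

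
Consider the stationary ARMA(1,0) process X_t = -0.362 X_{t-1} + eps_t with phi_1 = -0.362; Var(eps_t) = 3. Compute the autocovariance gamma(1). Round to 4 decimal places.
\gamma(1) = -1.2498

Multiply the model equation by X_{t-k} and take expectations. With theta_0 = psi_0 = 1 and psi_j the MA(infinity) weights, this gives
  gamma(k) - sum_i phi_i gamma(k-i) = c_k,
  c_k = sigma^2 * sum_{j=k..q} theta_j psi_{j-k}   (c_k = 0 for k > q),
using gamma(-m) = gamma(m).
Pure AR (q = 0): c_0 = sigma^2 = 3, c_k = 0 for k >= 1.
Equations for k = 0 and k = 1 (AR order 1):
  gamma(0) = phi_1 gamma(1) + c_0
  gamma(1) = phi_1 gamma(0) + c_1
Substituting the second into the first: gamma(0) (1 - phi_1^2) = c_0 + phi_1 c_1, so
  gamma(0) = c_0 / (1 - phi_1^2) = 3 / (1 - (-0.362)^2) = 3 / 0.868956 = 3.452419.
  gamma(1) = phi_1 gamma(0) = (-0.362)(3.452419) = -1.249776.
Therefore gamma(1) = -1.2498 (to 4 decimal places).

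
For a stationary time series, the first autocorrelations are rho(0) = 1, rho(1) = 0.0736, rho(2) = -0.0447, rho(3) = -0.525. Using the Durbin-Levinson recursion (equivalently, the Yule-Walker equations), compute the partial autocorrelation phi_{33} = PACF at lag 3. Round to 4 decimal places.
\phi_{33} = -0.5220

The PACF at lag k is phi_{kk}, the last component of the solution
to the Yule-Walker system G_k phi = r_k where
  (G_k)_{ij} = rho(|i - j|), (r_k)_i = rho(i), i,j = 1..k.
Equivalently, Durbin-Levinson gives phi_{kk} iteratively:
  phi_{11} = rho(1)
  phi_{kk} = [rho(k) - sum_{j=1..k-1} phi_{k-1,j} rho(k-j)]
            / [1 - sum_{j=1..k-1} phi_{k-1,j} rho(j)],
  phi_{k,j} = phi_{k-1,j} - phi_{kk} phi_{k-1,k-j},  j = 1..k-1.
Step k = 1:
  phi_11 = rho(1) = 0.0736.
Step k = 2:
  phi_22 = [rho(2) - phi_11 rho(1)] / [1 - phi_11 rho(1)] = [-0.0447 - (0.0736)(0.0736)] / [1 - (0.0736)(0.0736)]
         = -0.05011696 / 0.99458304 = -0.05039.
  Update: phi_21 = phi_11 - phi_22 phi_11 = 0.0736 - (-0.05039)(0.0736) = 0.077309.
Step k = 3:
  phi_33 = [rho(3) - phi_21 rho(2) - phi_22 rho(1)] / [1 - phi_21 rho(1) - phi_22 rho(2)]
    numerator   = -0.525 - (0.077309)(-0.0447) - (-0.05039)(0.0736) = -0.5178356
    denominator = 1 - (0.077309)(0.0736) - (-0.05039)(-0.0447) = 0.99205765
  phi_33 = -0.5178356 / 0.99205765 = -0.522.
Therefore phi_{33} = -0.5220.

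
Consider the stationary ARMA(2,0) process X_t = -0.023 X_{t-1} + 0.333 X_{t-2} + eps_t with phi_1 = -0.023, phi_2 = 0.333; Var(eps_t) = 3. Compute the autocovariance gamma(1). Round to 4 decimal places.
\gamma(1) = -0.1165

Multiply the model equation by X_{t-k} and take expectations. With theta_0 = psi_0 = 1 and psi_j the MA(infinity) weights, this gives
  gamma(k) - sum_i phi_i gamma(k-i) = c_k,
  c_k = sigma^2 * sum_{j=k..q} theta_j psi_{j-k}   (c_k = 0 for k > q),
using gamma(-m) = gamma(m).
Pure AR (q = 0): c_0 = sigma^2 = 3, c_k = 0 for k >= 1.
Equations for k = 0, 1, 2 (AR order 2, c_2 = 0):
  (E0) gamma(0) = phi_1 gamma(1) + phi_2 gamma(2) + c_0
  (E1) gamma(1) = phi_1 gamma(0) + phi_2 gamma(1) + c_1
  (E2) gamma(2) = phi_1 gamma(1) + phi_2 gamma(0)
From (E1): gamma(1) = A gamma(0) + B with
  A = phi_1 / (1 - phi_2) = -0.023 / 0.667 = -0.034483,   B = c_1 / (1 - phi_2) = 0 / 0.667 = 0.
Insert (E2) into (E0): gamma(0) (1 - phi_2^2) = phi_1 (1 + phi_2) gamma(1) + c_0.
  phi_1 (1 + phi_2) = (-0.023)(1.333) = -0.030659,   1 - phi_2^2 = 0.889111.
Replace gamma(1) by A gamma(0) + B and collect gamma(0):
  gamma(0) [0.889111 - (-0.030659)(-0.034483)] = c_0 = 3
  gamma(0) * 0.888054 = 3
  gamma(0) = 3 / 0.888054 = 3.378174.
  gamma(1) = A gamma(0) = (-0.034483)(3.378174) = -0.116489.
Therefore gamma(1) = -0.1165 (to 4 decimal places).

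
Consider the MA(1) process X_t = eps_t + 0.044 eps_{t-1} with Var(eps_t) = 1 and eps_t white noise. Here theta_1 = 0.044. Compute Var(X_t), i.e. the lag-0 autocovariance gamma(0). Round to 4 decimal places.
\gamma(0) = 1.0019

For an MA(q) process X_t = eps_t + sum_i theta_i eps_{t-i} with
Var(eps_t) = sigma^2, the variance is
  gamma(0) = sigma^2 * (1 + sum_i theta_i^2).
  sum_i theta_i^2 = (0.044)^2 = 0.001936.
  gamma(0) = 1 * (1 + 0.001936) = 1 * 1.001936 = 1.001936, which rounds to 1.0019.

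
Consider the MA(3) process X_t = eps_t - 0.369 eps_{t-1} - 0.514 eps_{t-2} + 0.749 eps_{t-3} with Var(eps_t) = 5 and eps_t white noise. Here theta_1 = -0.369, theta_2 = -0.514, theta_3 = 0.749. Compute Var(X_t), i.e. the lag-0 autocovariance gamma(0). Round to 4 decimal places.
\gamma(0) = 9.8068

For an MA(q) process X_t = eps_t + sum_i theta_i eps_{t-i} with
Var(eps_t) = sigma^2, the variance is
  gamma(0) = sigma^2 * (1 + sum_i theta_i^2).
  sum_i theta_i^2 = (-0.369)^2 + (-0.514)^2 + (0.749)^2 = 0.136161 + 0.264196 + 0.561001 = 0.961358.
  gamma(0) = 5 * (1 + 0.961358) = 5 * 1.961358 = 9.80679, which rounds to 9.8068.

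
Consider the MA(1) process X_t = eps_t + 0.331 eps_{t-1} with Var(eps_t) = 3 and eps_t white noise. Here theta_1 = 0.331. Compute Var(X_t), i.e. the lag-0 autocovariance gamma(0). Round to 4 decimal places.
\gamma(0) = 3.3287

For an MA(q) process X_t = eps_t + sum_i theta_i eps_{t-i} with
Var(eps_t) = sigma^2, the variance is
  gamma(0) = sigma^2 * (1 + sum_i theta_i^2).
  sum_i theta_i^2 = (0.331)^2 = 0.109561.
  gamma(0) = 3 * (1 + 0.109561) = 3 * 1.109561 = 3.328683, which rounds to 3.3287.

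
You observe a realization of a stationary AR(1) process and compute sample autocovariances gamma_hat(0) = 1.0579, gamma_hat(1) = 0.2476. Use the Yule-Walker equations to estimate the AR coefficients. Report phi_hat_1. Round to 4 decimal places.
\hat\phi_{1} = 0.2340

The Yule-Walker equations for an AR(p) process read, in matrix form,
  Gamma_p phi = r_p,   with   (Gamma_p)_{ij} = gamma(|i - j|),
                       (r_p)_i = gamma(i),   i,j = 1..p.
Substitute the sample gammas (Toeplitz matrix and right-hand side of size 1):
  Gamma_p = [[1.0579]]
  r_p     = [0.2476]
With p = 1 this is the single equation gamma(0) phi_1 = gamma(1):
  phi_hat_1 = gamma(1) / gamma(0) = 0.2476 / 1.0579 = 0.2340.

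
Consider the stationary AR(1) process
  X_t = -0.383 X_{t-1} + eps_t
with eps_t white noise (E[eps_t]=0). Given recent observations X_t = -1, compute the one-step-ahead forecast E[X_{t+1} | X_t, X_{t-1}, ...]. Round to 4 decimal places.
E[X_{t+1} \mid \mathcal F_t] = 0.3830

For an AR(p) model X_t = c + sum_i phi_i X_{t-i} + eps_t, the
one-step-ahead conditional mean is
  E[X_{t+1} | X_t, ...] = c + sum_i phi_i X_{t+1-i}.
Substitute known values:
  E[X_{t+1} | ...] = (-0.383) * (-1)
                   = 0.3830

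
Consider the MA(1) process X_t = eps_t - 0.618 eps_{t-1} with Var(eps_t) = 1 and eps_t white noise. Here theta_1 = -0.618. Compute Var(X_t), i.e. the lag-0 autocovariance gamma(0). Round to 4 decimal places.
\gamma(0) = 1.3819

For an MA(q) process X_t = eps_t + sum_i theta_i eps_{t-i} with
Var(eps_t) = sigma^2, the variance is
  gamma(0) = sigma^2 * (1 + sum_i theta_i^2).
  sum_i theta_i^2 = (-0.618)^2 = 0.381924.
  gamma(0) = 1 * (1 + 0.381924) = 1 * 1.381924 = 1.381924, which rounds to 1.3819.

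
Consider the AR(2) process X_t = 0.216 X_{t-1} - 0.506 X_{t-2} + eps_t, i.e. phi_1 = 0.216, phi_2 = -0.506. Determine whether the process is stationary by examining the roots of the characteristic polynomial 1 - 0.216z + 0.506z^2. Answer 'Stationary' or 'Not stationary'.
\text{Stationary}

The AR(p) characteristic polynomial is P(z) = 1 - 0.216z + 0.506z^2.
Stationarity requires all roots to lie outside the unit circle, i.e. |z| > 1 for every root.
Set 1 + (-0.216) z + (0.506) z^2 = 0, i.e. a z^2 + b z + c = 0 with a = 0.506, b = -0.216, c = 1.
Discriminant D = b^2 - 4ac = (-0.216)^2 - 4*(0.506)*1 = 0.046656 - (2.024) = -1.977344.
D < 0, so the roots are the complex-conjugate pair z = (-b +/- i sqrt(-D)) / (2a) = 0.2134 +/- 1.3895i.
For a conjugate pair |z|^2 = z * conj(z) = (product of roots) = c/a = 1/(0.506) = 1.976285, so |z| = sqrt(1.976285) = 1.4058 for both roots.
Moduli of all roots: 1.4058, 1.4058.
All moduli strictly greater than 1? Yes.
Verdict: Stationary.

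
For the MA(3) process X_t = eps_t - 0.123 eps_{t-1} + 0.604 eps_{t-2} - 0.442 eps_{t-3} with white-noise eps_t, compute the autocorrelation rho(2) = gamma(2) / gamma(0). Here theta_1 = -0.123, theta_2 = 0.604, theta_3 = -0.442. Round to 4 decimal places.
\rho(2) = 0.4179

For an MA(q) process with theta_0 = 1, the autocovariance is
  gamma(k) = sigma^2 * sum_{i=0..q-k} theta_i * theta_{i+k},
and rho(k) = gamma(k) / gamma(0). Sigma^2 cancels.
  numerator   = (1)*(0.604) + (-0.123)*(-0.442) = 0.658366.
  denominator = (1)^2 + (-0.123)^2 + (0.604)^2 + (-0.442)^2 = 1.575309.
  rho(2) = 0.658366 / 1.575309 = 0.4179.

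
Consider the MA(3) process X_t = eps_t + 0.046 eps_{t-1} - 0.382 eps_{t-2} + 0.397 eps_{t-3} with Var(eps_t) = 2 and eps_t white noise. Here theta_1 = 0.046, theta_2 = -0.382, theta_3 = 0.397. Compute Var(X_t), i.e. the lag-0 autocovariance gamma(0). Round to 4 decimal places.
\gamma(0) = 2.6113

For an MA(q) process X_t = eps_t + sum_i theta_i eps_{t-i} with
Var(eps_t) = sigma^2, the variance is
  gamma(0) = sigma^2 * (1 + sum_i theta_i^2).
  sum_i theta_i^2 = (0.046)^2 + (-0.382)^2 + (0.397)^2 = 0.002116 + 0.145924 + 0.157609 = 0.305649.
  gamma(0) = 2 * (1 + 0.305649) = 2 * 1.305649 = 2.611298, which rounds to 2.6113.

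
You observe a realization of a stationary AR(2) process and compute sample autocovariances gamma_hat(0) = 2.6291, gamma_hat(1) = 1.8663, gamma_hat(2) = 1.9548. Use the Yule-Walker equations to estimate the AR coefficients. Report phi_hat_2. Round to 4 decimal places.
\hat\phi_{2} = 0.4830

The Yule-Walker equations for an AR(p) process read, in matrix form,
  Gamma_p phi = r_p,   with   (Gamma_p)_{ij} = gamma(|i - j|),
                       (r_p)_i = gamma(i),   i,j = 1..p.
Substitute the sample gammas (Toeplitz matrix and right-hand side of size 2):
  Gamma_p = [[2.6291, 1.8663], [1.8663, 2.6291]]
  r_p     = [1.8663, 1.9548]
Written out:
  2.6291 phi_1 + 1.8663 phi_2 = 1.8663
  1.8663 phi_1 + 2.6291 phi_2 = 1.9548
Solve by Cramer's rule:
  det = gamma(0)^2 - gamma(1)^2 = (2.6291)^2 - (1.8663)^2 = 6.91216681 - 3.48307569 = 3.42909112
  phi_hat_1 = [gamma(1) gamma(0) - gamma(1) gamma(2)] / det = [(1.8663)(2.6291) - (1.8663)(1.9548)] / 3.42909112 = 1.25844609 / 3.42909112 = 0.367
  phi_hat_2 = [gamma(0) gamma(2) - gamma(1)^2] / det = [(2.6291)(1.9548) - (1.8663)^2] / 3.42909112 = 1.65628899 / 3.42909112 = 0.483
So phi_hat = [0.3670, 0.4830].
Therefore phi_hat_2 = 0.4830.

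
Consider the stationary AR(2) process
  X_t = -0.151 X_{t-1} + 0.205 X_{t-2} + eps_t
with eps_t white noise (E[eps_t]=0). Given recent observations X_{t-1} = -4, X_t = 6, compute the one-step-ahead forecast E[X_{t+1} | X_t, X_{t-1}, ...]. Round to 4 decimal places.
E[X_{t+1} \mid \mathcal F_t] = -1.7260

For an AR(p) model X_t = c + sum_i phi_i X_{t-i} + eps_t, the
one-step-ahead conditional mean is
  E[X_{t+1} | X_t, ...] = c + sum_i phi_i X_{t+1-i}.
Substitute known values:
  E[X_{t+1} | ...] = (-0.151) * (6) + (0.205) * (-4)
                   = -1.7260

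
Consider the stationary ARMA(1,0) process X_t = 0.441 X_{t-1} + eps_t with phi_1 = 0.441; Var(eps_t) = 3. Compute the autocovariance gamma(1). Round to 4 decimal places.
\gamma(1) = 1.6424

Multiply the model equation by X_{t-k} and take expectations. With theta_0 = psi_0 = 1 and psi_j the MA(infinity) weights, this gives
  gamma(k) - sum_i phi_i gamma(k-i) = c_k,
  c_k = sigma^2 * sum_{j=k..q} theta_j psi_{j-k}   (c_k = 0 for k > q),
using gamma(-m) = gamma(m).
Pure AR (q = 0): c_0 = sigma^2 = 3, c_k = 0 for k >= 1.
Equations for k = 0 and k = 1 (AR order 1):
  gamma(0) = phi_1 gamma(1) + c_0
  gamma(1) = phi_1 gamma(0) + c_1
Substituting the second into the first: gamma(0) (1 - phi_1^2) = c_0 + phi_1 c_1, so
  gamma(0) = c_0 / (1 - phi_1^2) = 3 / (1 - (0.441)^2) = 3 / 0.805519 = 3.724307.
  gamma(1) = phi_1 gamma(0) = (0.441)(3.724307) = 1.642419.
Therefore gamma(1) = 1.6424 (to 4 decimal places).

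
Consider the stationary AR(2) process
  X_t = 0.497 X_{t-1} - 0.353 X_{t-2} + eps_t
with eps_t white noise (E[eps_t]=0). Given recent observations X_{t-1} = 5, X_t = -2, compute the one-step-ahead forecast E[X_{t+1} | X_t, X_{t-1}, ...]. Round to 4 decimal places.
E[X_{t+1} \mid \mathcal F_t] = -2.7590

For an AR(p) model X_t = c + sum_i phi_i X_{t-i} + eps_t, the
one-step-ahead conditional mean is
  E[X_{t+1} | X_t, ...] = c + sum_i phi_i X_{t+1-i}.
Substitute known values:
  E[X_{t+1} | ...] = (0.497) * (-2) + (-0.353) * (5)
                   = -2.7590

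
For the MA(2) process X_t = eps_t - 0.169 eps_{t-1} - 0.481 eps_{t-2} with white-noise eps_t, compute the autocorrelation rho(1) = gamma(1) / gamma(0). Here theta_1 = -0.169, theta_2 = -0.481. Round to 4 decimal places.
\rho(1) = -0.0696

For an MA(q) process with theta_0 = 1, the autocovariance is
  gamma(k) = sigma^2 * sum_{i=0..q-k} theta_i * theta_{i+k},
and rho(k) = gamma(k) / gamma(0). Sigma^2 cancels.
  numerator   = (1)*(-0.169) + (-0.169)*(-0.481) = -0.087711.
  denominator = (1)^2 + (-0.169)^2 + (-0.481)^2 = 1.259922.
  rho(1) = -0.087711 / 1.259922 = -0.0696.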